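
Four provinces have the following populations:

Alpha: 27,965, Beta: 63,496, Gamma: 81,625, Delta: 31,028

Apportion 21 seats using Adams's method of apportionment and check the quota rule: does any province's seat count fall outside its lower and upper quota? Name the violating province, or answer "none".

Standard quotas: Alpha 2.877, Beta 6.533, Gamma 8.398, Delta 3.192.
Adams allocation: Alpha 3, Beta 7, Gamma 8, Delta 3.
Every allocation lies between the lower and upper quota.

none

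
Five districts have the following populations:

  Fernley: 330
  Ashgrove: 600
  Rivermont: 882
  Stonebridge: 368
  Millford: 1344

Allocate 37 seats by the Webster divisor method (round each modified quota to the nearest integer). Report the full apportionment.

Fernley=4, Ashgrove=6, Rivermont=9, Stonebridge=4, Millford=14

Standard divisor 3524/37 ≈ 95.243; standard quotas: Fernley 3.465, Ashgrove 6.300, Rivermont 9.260, Stonebridge 3.864, Millford 14.111.
Rounding to the nearest integer gives 3, 6, 9, 4, 14 = 36 seats, so the divisor must be adjusted.
With modified divisor 93.6: modified quotas Fernley 3.526, Ashgrove 6.410, Rivermont 9.423, Stonebridge 3.932, Millford 14.359.
Rounding to the nearest integer: Fernley 4, Ashgrove 6, Rivermont 9, Stonebridge 4, Millford 14 (total 37).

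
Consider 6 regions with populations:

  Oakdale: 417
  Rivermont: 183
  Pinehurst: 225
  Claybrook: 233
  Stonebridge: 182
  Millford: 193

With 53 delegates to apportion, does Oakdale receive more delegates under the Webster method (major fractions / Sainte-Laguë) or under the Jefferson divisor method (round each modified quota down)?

Webster: Oakdale 15, Rivermont 7, Pinehurst 8, Claybrook 9, Stonebridge 7, Millford 7.
Jefferson: Oakdale 16, Rivermont 7, Pinehurst 8, Claybrook 8, Stonebridge 7, Millford 7.
Oakdale gets 15 under Webster and 16 under Jefferson.

Jefferson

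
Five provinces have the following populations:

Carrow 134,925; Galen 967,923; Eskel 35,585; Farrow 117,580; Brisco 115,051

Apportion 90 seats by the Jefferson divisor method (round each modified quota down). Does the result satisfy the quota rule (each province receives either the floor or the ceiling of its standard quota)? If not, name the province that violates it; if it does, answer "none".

Standard quotas: Carrow 8.857, Galen 63.537, Eskel 2.336, Farrow 7.718, Brisco 7.552.
Jefferson allocation: Carrow 9, Galen 65, Eskel 2, Farrow 7, Brisco 7.
Galen has quota 63.537 (lower 63, upper 64) but receives 65 — outside the quota interval.

Galen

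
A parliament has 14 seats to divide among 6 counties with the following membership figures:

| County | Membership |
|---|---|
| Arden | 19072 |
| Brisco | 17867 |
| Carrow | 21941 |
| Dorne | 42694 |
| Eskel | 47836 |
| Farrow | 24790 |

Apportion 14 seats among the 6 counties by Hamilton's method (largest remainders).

Arden: 2; Brisco: 1; Carrow: 2; Dorne: 3; Eskel: 4; Farrow: 2

Total 174200; standard divisor 174200/14 ≈ 12442.857.
Standard quotas: Arden 1.5328, Brisco 1.4359, Carrow 1.7633, Dorne 3.4312, Eskel 3.8445, Farrow 1.9923.
Lower quotas: Arden 1, Brisco 1, Carrow 1, Dorne 3, Eskel 3, Farrow 1 (sum 10, leaving 4 seats).
Remainders in descending order: Farrow 0.9923, Eskel 0.8445, Carrow 0.7633, Arden 0.5328, Brisco 0.4359, Dorne 0.4312.
Largest remainders: Farrow, Eskel, Carrow, Arden receive the extra seats.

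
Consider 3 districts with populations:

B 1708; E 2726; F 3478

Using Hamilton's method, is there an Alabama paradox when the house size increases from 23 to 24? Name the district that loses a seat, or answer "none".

none

At 23 seats: B 5, E 8, F 10.
At 24 seats: B 5, E 8, F 11.
No district's allocation decreased.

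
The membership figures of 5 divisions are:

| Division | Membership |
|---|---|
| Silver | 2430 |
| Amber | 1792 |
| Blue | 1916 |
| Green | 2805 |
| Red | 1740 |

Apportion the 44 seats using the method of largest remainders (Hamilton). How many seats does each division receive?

The standard divisor is 10683/44 ≈ 242.795.
Standard quotas: Silver 10.008, Amber 7.381, Blue 7.891, Green 11.553, Red 7.167.
Lower quotas: Silver 10, Amber 7, Blue 7, Green 11, Red 7 (sum 42, leaving 2 seats).
Remainders in descending order: Blue 0.891, Green 0.553, Amber 0.381, Red 0.167, Silver 0.008.
Largest remainders: Blue, Green receive the extra seats.

Silver 10, Amber 7, Blue 8, Green 12, Red 7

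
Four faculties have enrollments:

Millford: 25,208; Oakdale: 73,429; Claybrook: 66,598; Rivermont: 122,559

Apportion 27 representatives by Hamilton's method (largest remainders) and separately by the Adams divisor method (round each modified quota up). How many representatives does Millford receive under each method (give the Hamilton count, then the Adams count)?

Hamilton: Millford 2, Oakdale 7, Claybrook 6, Rivermont 12.
Adams: Millford 3, Oakdale 7, Claybrook 6, Rivermont 11.
Millford gets 2 under Hamilton and 3 under Adams.

2 and 3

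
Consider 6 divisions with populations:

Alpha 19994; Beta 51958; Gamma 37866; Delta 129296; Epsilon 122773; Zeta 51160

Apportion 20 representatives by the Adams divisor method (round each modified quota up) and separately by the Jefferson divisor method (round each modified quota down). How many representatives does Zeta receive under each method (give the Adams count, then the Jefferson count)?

3 and 2

Adams: Alpha 1, Beta 3, Gamma 2, Delta 6, Epsilon 5, Zeta 3.
Jefferson: Alpha 1, Beta 2, Gamma 2, Delta 7, Epsilon 6, Zeta 2.
Zeta gets 3 under Adams and 2 under Jefferson.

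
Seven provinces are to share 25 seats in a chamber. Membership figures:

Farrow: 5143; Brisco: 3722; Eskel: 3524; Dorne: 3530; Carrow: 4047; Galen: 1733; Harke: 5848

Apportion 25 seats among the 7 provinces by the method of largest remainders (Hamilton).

Farrow 5; Brisco 3; Eskel 3; Dorne 3; Carrow 4; Galen 2; Harke 5

Total 27547; standard divisor 27547/25 ≈ 1101.88.
Standard quotas: Farrow 4.6675, Brisco 3.3779, Eskel 3.1982, Dorne 3.2036, Carrow 3.6728, Galen 1.5728, Harke 5.3073.
Lower quotas: Farrow 4, Brisco 3, Eskel 3, Dorne 3, Carrow 3, Galen 1, Harke 5 (sum 22, leaving 3 seats).
Remainders in descending order: Carrow 0.6728, Farrow 0.6675, Galen 0.5728, Brisco 0.3779, Harke 0.3073, Dorne 0.2036, Eskel 0.1982.
Largest remainders: Carrow, Farrow, Galen receive the extra seats.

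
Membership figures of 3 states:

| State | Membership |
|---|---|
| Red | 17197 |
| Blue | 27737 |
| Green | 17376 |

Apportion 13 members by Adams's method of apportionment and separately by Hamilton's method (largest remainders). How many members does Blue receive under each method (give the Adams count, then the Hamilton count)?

Adams: Red 4, Blue 5, Green 4.
Hamilton: Red 3, Blue 6, Green 4.
Blue gets 5 under Adams and 6 under Hamilton.

5 and 6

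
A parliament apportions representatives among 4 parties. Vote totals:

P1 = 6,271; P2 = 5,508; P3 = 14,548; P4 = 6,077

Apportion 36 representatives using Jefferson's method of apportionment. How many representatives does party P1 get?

7

Standard divisor 32404/36 ≈ 900.111; standard quotas: P1 6.967, P2 6.119, P3 16.162, P4 6.751.
Rounding down gives 6, 6, 16, 6 = 34 seats, so the divisor must be adjusted.
With modified divisor 860: modified quotas P1 7.292, P2 6.405, P3 16.916, P4 7.066.
Rounding down: P1 7, P2 6, P3 16, P4 7 (total 36).
P1 receives 7.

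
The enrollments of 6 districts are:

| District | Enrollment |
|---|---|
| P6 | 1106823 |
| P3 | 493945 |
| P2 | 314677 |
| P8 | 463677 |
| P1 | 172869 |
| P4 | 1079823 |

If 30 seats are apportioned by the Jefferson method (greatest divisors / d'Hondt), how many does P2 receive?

Standard divisor 3631814/30 ≈ 121060.467; standard quotas: P6 9.143, P3 4.080, P2 2.599, P8 3.830, P1 1.428, P4 8.920.
Rounding down gives 9, 4, 2, 3, 1, 8 = 27 seats, so the divisor must be adjusted.
With modified divisor 109300: modified quotas P6 10.126, P3 4.519, P2 2.879, P8 4.242, P1 1.582, P4 9.879.
Rounding down: P6 10, P3 4, P2 2, P8 4, P1 1, P4 9 (total 30).
P2 receives 2.

2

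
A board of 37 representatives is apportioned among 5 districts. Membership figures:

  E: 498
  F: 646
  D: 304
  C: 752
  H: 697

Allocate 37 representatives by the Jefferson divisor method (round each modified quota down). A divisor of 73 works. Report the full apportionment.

E: 6, F: 8, D: 4, C: 10, H: 9

With modified divisor 73: modified quotas E 6.822, F 8.849, D 4.164, C 10.301, H 9.548.
Rounding down: E 6, F 8, D 4, C 10, H 9 (total 37).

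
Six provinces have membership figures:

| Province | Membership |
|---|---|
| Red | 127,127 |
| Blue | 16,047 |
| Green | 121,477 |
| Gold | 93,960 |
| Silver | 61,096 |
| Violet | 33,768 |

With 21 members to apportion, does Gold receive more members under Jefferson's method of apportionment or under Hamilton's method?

Jefferson: Red 6, Blue 0, Green 6, Gold 5, Silver 3, Violet 1.
Hamilton: Red 6, Blue 1, Green 6, Gold 4, Silver 3, Violet 1.
Gold gets 5 under Jefferson and 4 under Hamilton.

Jefferson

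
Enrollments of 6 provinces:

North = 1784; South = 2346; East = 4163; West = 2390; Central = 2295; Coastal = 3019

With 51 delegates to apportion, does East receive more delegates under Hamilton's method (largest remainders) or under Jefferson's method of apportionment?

Hamilton: North 6, South 7, East 13, West 8, Central 7, Coastal 10.
Jefferson: North 5, South 7, East 14, West 8, Central 7, Coastal 10.
East gets 13 under Hamilton and 14 under Jefferson.

Jefferson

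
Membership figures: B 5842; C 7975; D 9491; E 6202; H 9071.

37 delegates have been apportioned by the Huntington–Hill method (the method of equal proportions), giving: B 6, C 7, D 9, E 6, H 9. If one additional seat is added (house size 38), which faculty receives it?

Priority for the next seat is population ÷ (√(s·(s+1))).
Priorities: B 901.440, C 1065.704, D 1000.439, E 956.989, H 956.167.
Highest priority: C.

C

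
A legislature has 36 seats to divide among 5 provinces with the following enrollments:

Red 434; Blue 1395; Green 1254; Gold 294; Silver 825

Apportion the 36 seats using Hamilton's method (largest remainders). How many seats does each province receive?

Standard divisor: 4202 ÷ 36 ≈ 116.722.
Standard quotas: Red 3.718, Blue 11.951, Green 10.743, Gold 2.519, Silver 7.068.
Lower quotas: Red 3, Blue 11, Green 10, Gold 2, Silver 7 (sum 33, leaving 3 seats).
Remainders in descending order: Blue 0.951, Green 0.743, Red 0.718, Gold 0.519, Silver 0.068.
Largest remainders: Blue, Green, Red receive the extra seats.

Red 4; Blue 12; Green 11; Gold 2; Silver 7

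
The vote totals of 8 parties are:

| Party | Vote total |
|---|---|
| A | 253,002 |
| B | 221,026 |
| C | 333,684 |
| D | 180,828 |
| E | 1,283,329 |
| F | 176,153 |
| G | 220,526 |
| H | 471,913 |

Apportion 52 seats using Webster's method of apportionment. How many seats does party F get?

Standard divisor 3140461/52 ≈ 60393.481; standard quotas: A 4.189, B 3.660, C 5.525, D 2.994, E 21.249, F 2.917, G 3.651, H 7.814.
Rounding to the nearest integer gives 4, 4, 6, 3, 21, 3, 4, 8 = 53 seats, so the divisor must be adjusted.
With modified divisor 61600: modified quotas A 4.107, B 3.588, C 5.417, D 2.936, E 20.833, F 2.860, G 3.580, H 7.661.
Rounding to the nearest integer: A 4, B 4, C 5, D 3, E 21, F 3, G 4, H 8 (total 52).
F receives 3.

3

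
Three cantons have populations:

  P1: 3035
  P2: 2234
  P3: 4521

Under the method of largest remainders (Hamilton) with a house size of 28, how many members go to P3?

13

The standard divisor is 9790/28 ≈ 349.643.
Standard quotas: P1 8.680, P2 6.389, P3 12.930.
Lower quotas: P1 8, P2 6, P3 12 (sum 26, leaving 2 seats).
Remainders in descending order: P3 0.930, P1 0.680, P2 0.389.
Largest remainders: P3, P1 receive the extra seats.
P3 receives 13.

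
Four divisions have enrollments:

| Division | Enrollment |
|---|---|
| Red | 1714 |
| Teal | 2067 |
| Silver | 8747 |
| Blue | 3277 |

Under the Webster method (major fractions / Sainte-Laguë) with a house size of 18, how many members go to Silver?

Standard divisor 15805/18 ≈ 878.056; standard quotas: Red 1.952, Teal 2.354, Silver 9.962, Blue 3.732.
Rounding to the nearest integer gives Red 2, Teal 2, Silver 10, Blue 4 — total 18, matching the house size, so no adjustment is needed.
Silver receives 10.

10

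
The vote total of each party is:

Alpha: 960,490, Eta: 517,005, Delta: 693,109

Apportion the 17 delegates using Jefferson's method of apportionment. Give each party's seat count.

Standard divisor 2170604/17 ≈ 127682.588; standard quotas: Alpha 7.522, Eta 4.049, Delta 5.428.
Rounding down gives 7, 4, 5 = 16 seats, so the divisor must be adjusted.
With modified divisor 117800: modified quotas Alpha 8.154, Eta 4.389, Delta 5.884.
Rounding down: Alpha 8, Eta 4, Delta 5 (total 17).

Alpha 8, Eta 4, Delta 5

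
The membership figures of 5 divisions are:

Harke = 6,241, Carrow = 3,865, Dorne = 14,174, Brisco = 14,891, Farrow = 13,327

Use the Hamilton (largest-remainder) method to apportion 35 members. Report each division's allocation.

The standard divisor is 52498/35 ≈ 1499.943.
Standard quotas: Harke 4.1608, Carrow 2.5768, Dorne 9.4497, Brisco 9.9277, Farrow 8.8850.
Lower quotas: Harke 4, Carrow 2, Dorne 9, Brisco 9, Farrow 8 (sum 32, leaving 3 seats).
Remainders in descending order: Brisco 0.9277, Farrow 0.8850, Carrow 0.5768, Dorne 0.4497, Harke 0.1608.
Largest remainders: Brisco, Farrow, Carrow receive the extra seats.

Harke 4, Carrow 3, Dorne 9, Brisco 10, Farrow 9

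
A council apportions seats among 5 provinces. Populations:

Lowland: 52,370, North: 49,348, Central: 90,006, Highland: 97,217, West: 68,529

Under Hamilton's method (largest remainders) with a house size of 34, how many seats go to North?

The standard divisor is 357470/34 ≈ 10513.824.
Standard quotas: Lowland 4.9811, North 4.6936, Central 8.5607, Highland 9.2466, West 6.5180.
Lower quotas: Lowland 4, North 4, Central 8, Highland 9, West 6 (sum 31, leaving 3 seats).
Remainders in descending order: Lowland 0.9811, North 0.6936, Central 0.5607, West 0.5180, Highland 0.2466.
Largest remainders: Lowland, North, Central receive the extra seats.
North receives 5.

5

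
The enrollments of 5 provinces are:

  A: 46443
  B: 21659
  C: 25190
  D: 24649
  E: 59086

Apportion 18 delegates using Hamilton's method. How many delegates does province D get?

Standard divisor: 177027 ÷ 18 ≈ 9834.833.
Standard quotas: A 4.7223, B 2.2023, C 2.5613, D 2.5063, E 6.0078.
Lower quotas: A 4, B 2, C 2, D 2, E 6 (sum 16, leaving 2 seats).
Remainders in descending order: A 0.7223, C 0.5613, D 0.5063, B 0.2023, E 0.0078.
The surplus seats go to A, C.
D receives 2.

2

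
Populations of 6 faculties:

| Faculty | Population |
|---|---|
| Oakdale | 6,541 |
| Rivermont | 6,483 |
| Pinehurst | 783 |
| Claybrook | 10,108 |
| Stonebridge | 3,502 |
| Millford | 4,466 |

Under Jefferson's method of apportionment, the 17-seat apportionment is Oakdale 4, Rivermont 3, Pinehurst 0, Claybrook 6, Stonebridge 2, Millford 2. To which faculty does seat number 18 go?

Rivermont

Priority for the next seat is population ÷ (current seats + 1).
Priorities: Oakdale 1308.200, Rivermont 1620.750, Pinehurst 783.000, Claybrook 1444.000, Stonebridge 1167.333, Millford 1488.667.
Highest priority: Rivermont.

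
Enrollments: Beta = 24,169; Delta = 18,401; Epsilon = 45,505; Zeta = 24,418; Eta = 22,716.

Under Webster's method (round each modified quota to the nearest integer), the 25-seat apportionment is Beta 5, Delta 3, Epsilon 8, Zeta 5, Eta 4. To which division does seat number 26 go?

Epsilon

Priority for the next seat is population ÷ (current seats + 0.5).
Priorities: Beta 4394.364, Delta 5257.429, Epsilon 5353.529, Zeta 4439.636, Eta 5048.000.
Highest priority: Epsilon.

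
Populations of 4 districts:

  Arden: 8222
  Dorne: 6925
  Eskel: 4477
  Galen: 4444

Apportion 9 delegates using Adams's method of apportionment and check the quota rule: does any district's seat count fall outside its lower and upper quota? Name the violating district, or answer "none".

Standard quotas: Arden 3.075, Dorne 2.590, Eskel 1.674, Galen 1.662.
Adams allocation: Arden 3, Dorne 2, Eskel 2, Galen 2.
Every allocation lies between the lower and upper quota.

none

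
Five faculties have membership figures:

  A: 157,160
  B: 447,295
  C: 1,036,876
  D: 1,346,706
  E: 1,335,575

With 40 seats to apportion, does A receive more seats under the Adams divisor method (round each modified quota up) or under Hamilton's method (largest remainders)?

Adams: A 2, B 4, C 10, D 12, E 12.
Hamilton: A 1, B 4, C 10, D 13, E 12.
A gets 2 under Adams and 1 under Hamilton.

Adams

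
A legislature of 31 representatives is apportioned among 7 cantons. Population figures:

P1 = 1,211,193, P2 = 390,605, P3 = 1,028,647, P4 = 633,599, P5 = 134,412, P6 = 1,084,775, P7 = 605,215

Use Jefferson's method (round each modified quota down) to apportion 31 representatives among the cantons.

P1: 8, P2: 2, P3: 6, P4: 4, P5: 0, P6: 7, P7: 4

Standard divisor 5088446/31 ≈ 164143.419; standard quotas: P1 7.379, P2 2.380, P3 6.267, P4 3.860, P5 0.819, P6 6.609, P7 3.687.
Rounding down gives 7, 2, 6, 3, 0, 6, 3 = 27 seats, so the divisor must be adjusted.
With modified divisor 149100: modified quotas P1 8.123, P2 2.620, P3 6.899, P4 4.249, P5 0.901, P6 7.275, P7 4.059.
Rounding down: P1 8, P2 2, P3 6, P4 4, P5 0, P6 7, P7 4 (total 31).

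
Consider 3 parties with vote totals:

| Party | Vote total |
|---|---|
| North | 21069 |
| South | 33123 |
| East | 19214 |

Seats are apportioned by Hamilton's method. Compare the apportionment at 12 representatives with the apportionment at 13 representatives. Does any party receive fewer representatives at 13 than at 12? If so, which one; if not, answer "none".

At 12 seats: North 4, South 5, East 3.
At 13 seats: North 4, South 6, East 3.
No party's allocation decreased.

none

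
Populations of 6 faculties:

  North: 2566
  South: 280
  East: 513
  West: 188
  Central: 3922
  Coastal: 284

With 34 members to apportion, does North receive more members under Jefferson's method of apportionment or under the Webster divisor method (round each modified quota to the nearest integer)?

Jefferson

Jefferson: North 12, South 1, East 2, West 0, Central 18, Coastal 1.
Webster: North 11, South 1, East 2, West 1, Central 18, Coastal 1.
North gets 12 under Jefferson and 11 under Webster.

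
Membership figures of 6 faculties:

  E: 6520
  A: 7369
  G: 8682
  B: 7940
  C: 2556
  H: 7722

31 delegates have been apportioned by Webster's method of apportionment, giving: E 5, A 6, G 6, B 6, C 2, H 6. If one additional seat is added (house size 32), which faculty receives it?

Priority for the next seat is population ÷ (current seats + 0.5).
Priorities: E 1185.455, A 1133.692, G 1335.692, B 1221.538, C 1022.400, H 1188.000.
Highest priority: G.

G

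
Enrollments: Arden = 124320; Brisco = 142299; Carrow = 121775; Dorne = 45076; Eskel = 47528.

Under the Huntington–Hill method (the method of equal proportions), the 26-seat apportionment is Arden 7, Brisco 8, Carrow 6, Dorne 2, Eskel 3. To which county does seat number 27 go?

Priority for the next seat is population ÷ (√(s·(s+1))).
Priorities: Arden 16612.959, Brisco 16770.098, Carrow 18790.290, Dorne 18402.200, Eskel 13720.152.
Highest priority: Carrow.

Carrow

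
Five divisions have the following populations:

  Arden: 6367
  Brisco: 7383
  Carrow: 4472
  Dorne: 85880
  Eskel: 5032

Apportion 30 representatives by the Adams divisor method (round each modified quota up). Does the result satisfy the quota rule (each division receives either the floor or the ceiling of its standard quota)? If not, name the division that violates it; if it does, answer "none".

Standard quotas: Arden 1.750, Brisco 2.030, Carrow 1.229, Dorne 23.608, Eskel 1.383.
Adams allocation: Arden 2, Brisco 2, Carrow 2, Dorne 22, Eskel 2.
Dorne has quota 23.608 (lower 23, upper 24) but receives 22 — outside the quota interval.

Dorne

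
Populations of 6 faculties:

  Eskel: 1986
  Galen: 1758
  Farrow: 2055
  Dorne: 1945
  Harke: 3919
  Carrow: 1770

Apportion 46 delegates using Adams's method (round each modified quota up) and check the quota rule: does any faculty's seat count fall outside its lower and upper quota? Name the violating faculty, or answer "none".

none

Standard quotas: Eskel 6.801, Galen 6.020, Farrow 7.037, Dorne 6.660, Harke 13.420, Carrow 6.061.
Adams allocation: Eskel 7, Galen 6, Farrow 7, Dorne 7, Harke 13, Carrow 6.
Every allocation lies between the lower and upper quota.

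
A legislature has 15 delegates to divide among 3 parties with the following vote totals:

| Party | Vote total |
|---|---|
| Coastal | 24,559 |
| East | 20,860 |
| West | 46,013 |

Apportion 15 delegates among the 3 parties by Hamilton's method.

The standard divisor is 91432/15 ≈ 6095.467.
Standard quotas: Coastal 4.0291, East 3.4222, West 7.5487.
Lower quotas: Coastal 4, East 3, West 7 (sum 14, leaving 1 seat).
Remainders in descending order: West 0.5487, East 0.4222, Coastal 0.0291.
Largest remainder: West receives the extra seat.

Coastal=4; East=3; West=8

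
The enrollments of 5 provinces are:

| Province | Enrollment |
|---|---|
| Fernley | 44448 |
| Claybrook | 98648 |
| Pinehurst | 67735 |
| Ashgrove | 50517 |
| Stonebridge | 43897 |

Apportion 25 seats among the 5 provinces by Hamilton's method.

Total 305245; standard divisor 305245/25 ≈ 12209.8.
Standard quotas: Fernley 3.6404, Claybrook 8.0794, Pinehurst 5.5476, Ashgrove 4.1374, Stonebridge 3.5952.
Lower quotas: Fernley 3, Claybrook 8, Pinehurst 5, Ashgrove 4, Stonebridge 3 (sum 23, leaving 2 seats).
Remainders in descending order: Fernley 0.6404, Stonebridge 0.5952, Pinehurst 0.5476, Ashgrove 0.1374, Claybrook 0.0794.
The surplus seats go to Fernley, Stonebridge.

Fernley=4, Claybrook=8, Pinehurst=5, Ashgrove=4, Stonebridge=4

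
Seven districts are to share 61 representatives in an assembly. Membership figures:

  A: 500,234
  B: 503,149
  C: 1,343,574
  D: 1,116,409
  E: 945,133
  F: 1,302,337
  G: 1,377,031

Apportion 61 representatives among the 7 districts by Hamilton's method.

A=4, B=4, C=12, D=10, E=8, F=11, G=12

The standard divisor is 7087867/61 ≈ 116194.541.
Standard quotas: A 4.3051, B 4.3302, C 11.5631, D 9.6081, E 8.1341, F 11.2082, G 11.8511.
Lower quotas: A 4, B 4, C 11, D 9, E 8, F 11, G 11 (sum 58, leaving 3 seats).
Remainders in descending order: G 0.8511, D 0.6081, C 0.5631, B 0.3302, A 0.3051, F 0.2082, E 0.1341.
The surplus seats go to G, D, C.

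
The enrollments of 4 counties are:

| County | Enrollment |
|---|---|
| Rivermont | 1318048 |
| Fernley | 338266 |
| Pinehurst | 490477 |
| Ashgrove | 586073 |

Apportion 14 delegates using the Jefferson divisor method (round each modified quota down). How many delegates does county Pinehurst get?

2

Standard divisor 2732864/14 ≈ 195204.571; standard quotas: Rivermont 6.752, Fernley 1.733, Pinehurst 2.513, Ashgrove 3.002.
Rounding down gives 6, 1, 2, 3 = 12 seats, so the divisor must be adjusted.
With modified divisor 166900: modified quotas Rivermont 7.897, Fernley 2.027, Pinehurst 2.939, Ashgrove 3.512.
Rounding down: Rivermont 7, Fernley 2, Pinehurst 2, Ashgrove 3 (total 14).
Pinehurst receives 2.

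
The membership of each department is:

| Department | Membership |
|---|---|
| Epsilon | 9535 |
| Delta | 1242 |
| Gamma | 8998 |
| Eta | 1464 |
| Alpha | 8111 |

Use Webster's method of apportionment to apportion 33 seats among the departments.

Epsilon: 11, Delta: 1, Gamma: 10, Eta: 2, Alpha: 9

Standard divisor 29350/33 ≈ 889.394; standard quotas: Epsilon 10.721, Delta 1.396, Gamma 10.117, Eta 1.646, Alpha 9.120.
Rounding to the nearest integer gives Epsilon 11, Delta 1, Gamma 10, Eta 2, Alpha 9 — total 33, matching the house size, so no adjustment is needed.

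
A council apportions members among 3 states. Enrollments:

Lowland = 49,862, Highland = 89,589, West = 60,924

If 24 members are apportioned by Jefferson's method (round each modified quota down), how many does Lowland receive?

Standard divisor 200375/24 ≈ 8348.958; standard quotas: Lowland 5.972, Highland 10.731, West 7.297.
Rounding down gives 5, 10, 7 = 22 seats, so the divisor must be adjusted.
With modified divisor 7900: modified quotas Lowland 6.312, Highland 11.340, West 7.712.
Rounding down: Lowland 6, Highland 11, West 7 (total 24).
Lowland receives 6.

6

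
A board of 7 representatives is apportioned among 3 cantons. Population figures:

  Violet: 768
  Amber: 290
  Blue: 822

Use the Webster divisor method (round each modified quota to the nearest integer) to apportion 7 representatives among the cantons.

Violet 3; Amber 1; Blue 3

Standard divisor 1880/7 ≈ 268.571; standard quotas: Violet 2.860, Amber 1.080, Blue 3.061.
Rounding to the nearest integer gives Violet 3, Amber 1, Blue 3 — total 7, matching the house size, so no adjustment is needed.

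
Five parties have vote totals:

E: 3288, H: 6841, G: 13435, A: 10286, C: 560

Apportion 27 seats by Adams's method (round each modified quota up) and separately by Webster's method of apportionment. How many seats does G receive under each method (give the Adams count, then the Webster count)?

Adams: E 3, H 5, G 10, A 8, C 1.
Webster: E 3, H 5, G 11, A 8, C 0.
G gets 10 under Adams and 11 under Webster.

10 and 11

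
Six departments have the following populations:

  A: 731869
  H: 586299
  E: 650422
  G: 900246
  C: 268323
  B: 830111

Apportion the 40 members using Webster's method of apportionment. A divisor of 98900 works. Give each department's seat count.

A=7, H=6, E=7, G=9, C=3, B=8

With modified divisor 98900: modified quotas A 7.400, H 5.928, E 6.577, G 9.103, C 2.713, B 8.393.
Rounding to the nearest integer: A 7, H 6, E 7, G 9, C 3, B 8 (total 40).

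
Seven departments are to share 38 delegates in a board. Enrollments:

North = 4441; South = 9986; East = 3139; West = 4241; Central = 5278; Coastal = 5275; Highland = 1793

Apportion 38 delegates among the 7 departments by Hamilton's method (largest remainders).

The standard divisor is 34153/38 ≈ 898.763.
Standard quotas: North 4.9412, South 11.1108, East 3.4926, West 4.7187, Central 5.8725, Coastal 5.8692, Highland 1.9950.
Lower quotas: North 4, South 11, East 3, West 4, Central 5, Coastal 5, Highland 1 (sum 33, leaving 5 seats).
Remainders in descending order: Highland 0.9950, North 0.9412, Central 0.8725, Coastal 0.8692, West 0.7187, East 0.4926, South 0.1108.
The surplus seats go to Highland, North, Central, Coastal, West.

North=5, South=11, East=3, West=5, Central=6, Coastal=6, Highland=2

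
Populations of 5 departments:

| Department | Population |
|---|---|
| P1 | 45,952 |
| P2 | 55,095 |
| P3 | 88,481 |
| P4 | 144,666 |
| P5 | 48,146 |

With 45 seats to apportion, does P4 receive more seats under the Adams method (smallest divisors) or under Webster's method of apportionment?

Webster

Adams: P1 6, P2 7, P3 10, P4 16, P5 6.
Webster: P1 5, P2 7, P3 10, P4 17, P5 6.
P4 gets 16 under Adams and 17 under Webster.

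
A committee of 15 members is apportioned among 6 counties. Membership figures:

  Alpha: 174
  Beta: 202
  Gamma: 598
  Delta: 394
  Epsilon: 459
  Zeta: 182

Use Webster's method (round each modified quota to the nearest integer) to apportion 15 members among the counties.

Standard divisor 2009/15 ≈ 133.933; standard quotas: Alpha 1.299, Beta 1.508, Gamma 4.465, Delta 2.942, Epsilon 3.427, Zeta 1.359.
Rounding to the nearest integer gives 1, 2, 4, 3, 3, 1 = 14 seats, so the divisor must be adjusted.
With modified divisor 132: modified quotas Alpha 1.318, Beta 1.530, Gamma 4.530, Delta 2.985, Epsilon 3.477, Zeta 1.379.
Rounding to the nearest integer: Alpha 1, Beta 2, Gamma 5, Delta 3, Epsilon 3, Zeta 1 (total 15).

Alpha: 1, Beta: 2, Gamma: 5, Delta: 3, Epsilon: 3, Zeta: 1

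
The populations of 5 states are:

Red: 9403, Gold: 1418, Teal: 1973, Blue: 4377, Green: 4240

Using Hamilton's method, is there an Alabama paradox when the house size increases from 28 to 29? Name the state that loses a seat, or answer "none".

Teal

At 28 seats: Red 12, Gold 2, Teal 3, Blue 6, Green 5.
At 29 seats: Red 13, Gold 2, Teal 2, Blue 6, Green 6.
Teal drops from 3 to 2.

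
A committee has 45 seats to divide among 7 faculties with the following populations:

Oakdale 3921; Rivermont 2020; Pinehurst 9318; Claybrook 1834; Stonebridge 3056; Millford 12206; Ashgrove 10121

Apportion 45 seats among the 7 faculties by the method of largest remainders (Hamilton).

Total 42476; standard divisor 42476/45 ≈ 943.911.
Standard quotas: Oakdale 4.1540, Rivermont 2.1400, Pinehurst 9.8717, Claybrook 1.9430, Stonebridge 3.2376, Millford 12.9313, Ashgrove 10.7224.
Lower quotas: Oakdale 4, Rivermont 2, Pinehurst 9, Claybrook 1, Stonebridge 3, Millford 12, Ashgrove 10 (sum 41, leaving 4 seats).
Remainders in descending order: Claybrook 0.9430, Millford 0.9313, Pinehurst 0.8717, Ashgrove 0.7224, Stonebridge 0.2376, Oakdale 0.1540, Rivermont 0.1400.
Largest remainders: Claybrook, Millford, Pinehurst, Ashgrove receive the extra seats.

Oakdale 4; Rivermont 2; Pinehurst 10; Claybrook 2; Stonebridge 3; Millford 13; Ashgrove 11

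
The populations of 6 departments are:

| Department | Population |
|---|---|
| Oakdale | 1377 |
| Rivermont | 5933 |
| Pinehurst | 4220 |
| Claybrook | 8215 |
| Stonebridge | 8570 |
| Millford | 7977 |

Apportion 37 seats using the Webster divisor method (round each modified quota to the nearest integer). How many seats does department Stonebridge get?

9

Standard divisor 36292/37 ≈ 980.865; standard quotas: Oakdale 1.404, Rivermont 6.049, Pinehurst 4.302, Claybrook 8.375, Stonebridge 8.737, Millford 8.133.
Rounding to the nearest integer gives 1, 6, 4, 8, 9, 8 = 36 seats, so the divisor must be adjusted.
With modified divisor 950: modified quotas Oakdale 1.449, Rivermont 6.245, Pinehurst 4.442, Claybrook 8.647, Stonebridge 9.021, Millford 8.397.
Rounding to the nearest integer: Oakdale 1, Rivermont 6, Pinehurst 4, Claybrook 9, Stonebridge 9, Millford 8 (total 37).
Stonebridge receives 9.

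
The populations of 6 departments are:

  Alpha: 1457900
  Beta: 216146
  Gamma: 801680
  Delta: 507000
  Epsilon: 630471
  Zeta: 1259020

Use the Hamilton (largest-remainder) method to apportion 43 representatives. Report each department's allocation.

Alpha: 13, Beta: 2, Gamma: 7, Delta: 4, Epsilon: 6, Zeta: 11

Total 4872217; standard divisor 4872217/43 ≈ 113307.372.
Standard quotas: Alpha 12.8668, Beta 1.9076, Gamma 7.0753, Delta 4.4746, Epsilon 5.5643, Zeta 11.1115.
Lower quotas: Alpha 12, Beta 1, Gamma 7, Delta 4, Epsilon 5, Zeta 11 (sum 40, leaving 3 seats).
Remainders in descending order: Beta 0.9076, Alpha 0.8668, Epsilon 0.5643, Delta 0.4746, Zeta 0.1115, Gamma 0.0753.
Largest remainders: Beta, Alpha, Epsilon receive the extra seats.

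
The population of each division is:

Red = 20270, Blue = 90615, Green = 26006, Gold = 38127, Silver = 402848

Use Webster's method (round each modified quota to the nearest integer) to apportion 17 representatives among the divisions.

Standard divisor 577866/17 ≈ 33992.118; standard quotas: Red 0.596, Blue 2.666, Green 0.765, Gold 1.122, Silver 11.851.
Rounding to the nearest integer gives 1, 3, 1, 1, 12 = 18 seats, so the divisor must be adjusted.
With modified divisor 35600: modified quotas Red 0.569, Blue 2.545, Green 0.731, Gold 1.071, Silver 11.316.
Rounding to the nearest integer: Red 1, Blue 3, Green 1, Gold 1, Silver 11 (total 17).

Red=1, Blue=3, Green=1, Gold=1, Silver=11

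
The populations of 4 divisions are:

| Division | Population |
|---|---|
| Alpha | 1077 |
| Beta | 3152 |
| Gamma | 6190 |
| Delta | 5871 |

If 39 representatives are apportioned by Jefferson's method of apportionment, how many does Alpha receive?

Standard divisor 16290/39 ≈ 417.692; standard quotas: Alpha 2.578, Beta 7.546, Gamma 14.820, Delta 14.056.
Rounding down gives 2, 7, 14, 14 = 37 seats, so the divisor must be adjusted.
With modified divisor 393: modified quotas Alpha 2.740, Beta 8.020, Gamma 15.751, Delta 14.939.
Rounding down: Alpha 2, Beta 8, Gamma 15, Delta 14 (total 39).
Alpha receives 2.

2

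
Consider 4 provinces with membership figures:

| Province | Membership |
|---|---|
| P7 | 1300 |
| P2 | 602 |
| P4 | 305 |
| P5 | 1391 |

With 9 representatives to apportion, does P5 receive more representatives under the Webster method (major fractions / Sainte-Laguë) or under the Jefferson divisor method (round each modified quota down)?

Jefferson

Webster: P7 3, P2 2, P4 1, P5 3.
Jefferson: P7 4, P2 1, P4 0, P5 4.
P5 gets 3 under Webster and 4 under Jefferson.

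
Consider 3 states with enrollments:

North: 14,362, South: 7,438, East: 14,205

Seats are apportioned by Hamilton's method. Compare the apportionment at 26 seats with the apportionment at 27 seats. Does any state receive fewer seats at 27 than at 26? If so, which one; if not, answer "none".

South

At 26 seats: North 10, South 6, East 10.
At 27 seats: North 11, South 5, East 11.
South drops from 6 to 5.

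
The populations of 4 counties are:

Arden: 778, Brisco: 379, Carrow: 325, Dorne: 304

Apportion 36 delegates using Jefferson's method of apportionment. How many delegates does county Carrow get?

Standard divisor 1786/36 ≈ 49.611; standard quotas: Arden 15.682, Brisco 7.639, Carrow 6.551, Dorne 6.128.
Rounding down gives 15, 7, 6, 6 = 34 seats, so the divisor must be adjusted.
With modified divisor 47: modified quotas Arden 16.553, Brisco 8.064, Carrow 6.915, Dorne 6.468.
Rounding down: Arden 16, Brisco 8, Carrow 6, Dorne 6 (total 36).
Carrow receives 6.

6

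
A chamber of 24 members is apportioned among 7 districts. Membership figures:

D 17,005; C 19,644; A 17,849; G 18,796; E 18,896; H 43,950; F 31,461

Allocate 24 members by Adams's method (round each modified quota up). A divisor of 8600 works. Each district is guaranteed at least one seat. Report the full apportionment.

With modified divisor 8600: modified quotas D 1.977, C 2.284, A 2.075, G 2.186, E 2.197, H 5.110, F 3.658.
Rounding up: D 2, C 3, A 3, G 3, E 3, H 6, F 4 (total 24).

D 2, C 3, A 3, G 3, E 3, H 6, F 4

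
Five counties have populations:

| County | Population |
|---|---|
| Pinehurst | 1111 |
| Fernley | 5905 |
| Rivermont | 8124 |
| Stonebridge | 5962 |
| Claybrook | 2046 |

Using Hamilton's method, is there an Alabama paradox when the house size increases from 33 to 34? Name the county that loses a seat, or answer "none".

Pinehurst

At 33 seats: Pinehurst 2, Fernley 8, Rivermont 12, Stonebridge 8, Claybrook 3.
At 34 seats: Pinehurst 1, Fernley 9, Rivermont 12, Stonebridge 9, Claybrook 3.
Pinehurst drops from 2 to 1.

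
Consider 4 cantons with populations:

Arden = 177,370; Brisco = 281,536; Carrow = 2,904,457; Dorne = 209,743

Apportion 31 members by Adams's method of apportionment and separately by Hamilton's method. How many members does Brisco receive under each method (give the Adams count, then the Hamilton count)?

3 and 2

Adams: Arden 2, Brisco 3, Carrow 24, Dorne 2.
Hamilton: Arden 2, Brisco 2, Carrow 25, Dorne 2.
Brisco gets 3 under Adams and 2 under Hamilton.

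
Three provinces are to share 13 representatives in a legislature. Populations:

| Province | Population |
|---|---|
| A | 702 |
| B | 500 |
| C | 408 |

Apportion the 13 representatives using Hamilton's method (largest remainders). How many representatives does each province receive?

A: 6, B: 4, C: 3

Standard divisor: 1610 ÷ 13 ≈ 123.846.
Standard quotas: A 5.668, B 4.037, C 3.294.
Lower quotas: A 5, B 4, C 3 (sum 12, leaving 1 seat).
Remainders in descending order: A 0.668, C 0.294, B 0.037.
Largest remainder: A receives the extra seat.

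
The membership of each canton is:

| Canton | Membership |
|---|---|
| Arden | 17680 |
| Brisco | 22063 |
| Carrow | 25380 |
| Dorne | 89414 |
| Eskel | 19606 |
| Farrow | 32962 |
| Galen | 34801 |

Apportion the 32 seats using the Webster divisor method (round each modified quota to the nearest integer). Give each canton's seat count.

Standard divisor 241906/32 ≈ 7559.562; standard quotas: Arden 2.339, Brisco 2.919, Carrow 3.357, Dorne 11.828, Eskel 2.594, Farrow 4.360, Galen 4.604.
Rounding to the nearest integer gives Arden 2, Brisco 3, Carrow 3, Dorne 12, Eskel 3, Farrow 4, Galen 5 — total 32, matching the house size, so no adjustment is needed.

Arden=2; Brisco=3; Carrow=3; Dorne=12; Eskel=3; Farrow=4; Galen=5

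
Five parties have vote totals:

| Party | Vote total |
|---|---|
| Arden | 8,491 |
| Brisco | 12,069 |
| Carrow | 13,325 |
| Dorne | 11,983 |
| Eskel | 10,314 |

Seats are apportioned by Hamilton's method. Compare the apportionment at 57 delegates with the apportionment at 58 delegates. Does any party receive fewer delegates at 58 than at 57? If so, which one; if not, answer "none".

none

At 57 seats: Arden 9, Brisco 12, Carrow 14, Dorne 12, Eskel 10.
At 58 seats: Arden 9, Brisco 12, Carrow 14, Dorne 12, Eskel 11.
No party's allocation decreased.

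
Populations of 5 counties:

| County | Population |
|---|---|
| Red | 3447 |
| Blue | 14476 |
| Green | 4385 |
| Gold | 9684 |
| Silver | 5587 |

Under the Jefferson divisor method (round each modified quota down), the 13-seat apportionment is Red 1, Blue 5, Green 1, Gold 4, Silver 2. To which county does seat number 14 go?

Priority for the next seat is population ÷ (current seats + 1).
Priorities: Red 1723.500, Blue 2412.667, Green 2192.500, Gold 1936.800, Silver 1862.333.
Highest priority: Blue.

Blue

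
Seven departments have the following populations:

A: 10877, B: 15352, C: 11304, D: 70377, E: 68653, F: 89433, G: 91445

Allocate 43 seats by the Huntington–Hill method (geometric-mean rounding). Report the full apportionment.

With divisor 8192: modified quotas A 1.328, B 1.874, C 1.380, D 8.591, E 8.380, F 10.917, G 11.163.
Geometric-mean thresholds: A √(1·2)=1.414, B √(1·2)=1.414, C √(1·2)=1.414, D √(8·9)=8.485, E √(8·9)=8.485, F √(10·11)=10.488, G √(11·12)=11.489.
Each quota rounded against its threshold gives A 1, B 2, C 1, D 9, E 8, F 11, G 11 (total 43).

A 1; B 2; C 1; D 9; E 8; F 11; G 11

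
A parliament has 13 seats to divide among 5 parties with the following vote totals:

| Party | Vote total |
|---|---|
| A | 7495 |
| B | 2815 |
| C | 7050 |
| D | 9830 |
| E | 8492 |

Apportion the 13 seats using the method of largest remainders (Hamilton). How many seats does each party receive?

A 3, B 1, C 2, D 4, E 3

The standard divisor is 35682/13 ≈ 2744.769.
Standard quotas: A 2.7306, B 1.0256, C 2.5685, D 3.5814, E 3.0939.
Lower quotas: A 2, B 1, C 2, D 3, E 3 (sum 11, leaving 2 seats).
Remainders in descending order: A 0.7306, D 0.5814, C 0.5685, E 0.0939, B 0.0256.
Largest remainders: A, D receive the extra seats.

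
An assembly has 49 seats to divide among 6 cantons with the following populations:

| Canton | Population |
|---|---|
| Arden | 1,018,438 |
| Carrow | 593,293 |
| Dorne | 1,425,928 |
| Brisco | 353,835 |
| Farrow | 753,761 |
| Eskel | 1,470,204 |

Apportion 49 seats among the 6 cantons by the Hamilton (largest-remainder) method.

Total 5615459; standard divisor 5615459/49 ≈ 114601.204.
Standard quotas: Arden 8.8868, Carrow 5.1770, Dorne 12.4425, Brisco 3.0875, Farrow 6.5773, Eskel 12.8289.
Lower quotas: Arden 8, Carrow 5, Dorne 12, Brisco 3, Farrow 6, Eskel 12 (sum 46, leaving 3 seats).
Remainders in descending order: Arden 0.8868, Eskel 0.8289, Farrow 0.5773, Dorne 0.4425, Carrow 0.1770, Brisco 0.0875.
The surplus seats go to Arden, Eskel, Farrow.

Arden 9, Carrow 5, Dorne 12, Brisco 3, Farrow 7, Eskel 13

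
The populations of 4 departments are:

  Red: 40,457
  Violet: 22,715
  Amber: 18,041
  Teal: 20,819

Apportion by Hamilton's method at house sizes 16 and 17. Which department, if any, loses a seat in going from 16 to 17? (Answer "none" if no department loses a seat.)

none

At 16 seats: Red 6, Violet 4, Amber 3, Teal 3.
At 17 seats: Red 7, Violet 4, Amber 3, Teal 3.
No department's allocation decreased.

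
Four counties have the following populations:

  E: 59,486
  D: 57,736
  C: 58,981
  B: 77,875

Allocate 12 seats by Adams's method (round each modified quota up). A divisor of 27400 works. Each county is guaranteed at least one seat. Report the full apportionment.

E: 3, D: 3, C: 3, B: 3

With modified divisor 27400: modified quotas E 2.171, D 2.107, C 2.153, B 2.842.
Rounding up: E 3, D 3, C 3, B 3 (total 12).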